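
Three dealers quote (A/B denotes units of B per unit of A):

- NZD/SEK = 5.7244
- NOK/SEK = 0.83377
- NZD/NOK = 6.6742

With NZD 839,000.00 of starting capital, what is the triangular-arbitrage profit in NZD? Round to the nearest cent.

Profit: NZD 24,070.86

Profitable loop is NZD → SEK → NOK → NZD:
NZD 839,000.00 × 5.7244 = SEK 4,802,771.60
SEK 4,802,771.60 ÷ 0.83377 = NOK 5,760,307.52
NOK 5,760,307.52 ÷ 6.6742 = NZD 863,070.86
Profit = NZD 863,070.86 − NZD 839,000.00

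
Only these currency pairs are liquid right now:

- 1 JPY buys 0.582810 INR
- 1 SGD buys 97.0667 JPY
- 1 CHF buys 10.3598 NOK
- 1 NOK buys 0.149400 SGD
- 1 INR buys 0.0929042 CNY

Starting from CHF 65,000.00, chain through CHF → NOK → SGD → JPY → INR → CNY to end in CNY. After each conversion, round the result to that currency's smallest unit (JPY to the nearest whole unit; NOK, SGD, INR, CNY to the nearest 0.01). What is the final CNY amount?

CHF 65,000.00 × 10.3598 = NOK 673,387.00
NOK 673,387.00 × 0.149400 = SGD 100,604.02
SGD 100,604.02 × 97.0667 = JPY 9,765,300
JPY 9,765,300 × 0.582810 = INR 5,691,314.49
INR 5,691,314.49 × 0.0929042 = CNY 528,747.02

CNY 528,747.02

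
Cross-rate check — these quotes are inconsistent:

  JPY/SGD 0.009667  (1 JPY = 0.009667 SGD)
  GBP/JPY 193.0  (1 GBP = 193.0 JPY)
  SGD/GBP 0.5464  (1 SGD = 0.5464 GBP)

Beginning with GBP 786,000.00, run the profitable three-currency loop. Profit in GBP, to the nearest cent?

Profitable loop is GBP → JPY → SGD → GBP:
GBP 786,000.00 × 193.0 = JPY 151,698,000
JPY 151,698,000 × 0.009667 = SGD 1,466,464.57
SGD 1,466,464.57 × 0.5464 = GBP 801,276.24
Profit = GBP 801,276.24 − GBP 786,000.00

Profit: GBP 15,276.24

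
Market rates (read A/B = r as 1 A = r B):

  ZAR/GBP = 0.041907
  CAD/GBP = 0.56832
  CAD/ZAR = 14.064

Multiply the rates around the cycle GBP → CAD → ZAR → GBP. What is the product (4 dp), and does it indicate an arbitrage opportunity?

Around GBP → CAD → ZAR → GBP: 1 ÷ 0.56832 × 14.064 × 0.041907 = 1.037057
Product > 1; profitable direction is GBP → CAD → ZAR → GBP.

1.0371 (arbitrage exists)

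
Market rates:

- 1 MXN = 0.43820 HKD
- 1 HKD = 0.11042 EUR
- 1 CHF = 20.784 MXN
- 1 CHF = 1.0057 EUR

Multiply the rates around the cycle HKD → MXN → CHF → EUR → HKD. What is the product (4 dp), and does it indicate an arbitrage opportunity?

1.0000 (no arbitrage)

Around HKD → MXN → CHF → EUR → HKD: 1 ÷ 0.43820 ÷ 20.784 × 1.0057 ÷ 0.11042 = 1.000044
Product ≈ 1 (deviation 0.004%, within rounding noise).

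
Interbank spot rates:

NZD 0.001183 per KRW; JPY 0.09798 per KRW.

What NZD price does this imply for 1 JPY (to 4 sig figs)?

1 JPY ÷ 0.09798 = 10.2062 KRW
10.2062 KRW × 0.001183 = 0.0120739 NZD

JPY/NZD = 0.01207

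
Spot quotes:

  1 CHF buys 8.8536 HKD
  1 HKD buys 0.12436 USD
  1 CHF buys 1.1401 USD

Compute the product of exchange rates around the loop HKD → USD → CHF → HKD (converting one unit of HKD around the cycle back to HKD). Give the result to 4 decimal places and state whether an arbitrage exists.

0.9657 (arbitrage exists)

Around HKD → USD → CHF → HKD: 1 × 0.12436 ÷ 1.1401 × 8.8536 = 0.965734
Product < 1; profitable direction is HKD → CHF → USD → HKD.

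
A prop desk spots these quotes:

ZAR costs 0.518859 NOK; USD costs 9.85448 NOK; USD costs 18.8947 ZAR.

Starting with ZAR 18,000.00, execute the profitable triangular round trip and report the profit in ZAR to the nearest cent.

Profitable loop is ZAR → USD → NOK → ZAR:
ZAR 18,000.00 ÷ 18.8947 = USD 952.65
USD 952.65 × 9.85448 = NOK 9,387.85
NOK 9,387.85 ÷ 0.518859 = ZAR 18,093.26
Profit = ZAR 18,093.26 − ZAR 18,000.00

Profit: ZAR 93.26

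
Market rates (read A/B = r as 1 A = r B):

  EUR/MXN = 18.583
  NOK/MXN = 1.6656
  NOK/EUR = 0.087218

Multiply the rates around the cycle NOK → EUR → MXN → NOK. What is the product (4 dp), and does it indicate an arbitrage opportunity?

Around NOK → EUR → MXN → NOK: 1 × 0.087218 × 18.583 ÷ 1.6656 = 0.973086
Product < 1; profitable direction is NOK → MXN → EUR → NOK.

0.9731 (arbitrage exists)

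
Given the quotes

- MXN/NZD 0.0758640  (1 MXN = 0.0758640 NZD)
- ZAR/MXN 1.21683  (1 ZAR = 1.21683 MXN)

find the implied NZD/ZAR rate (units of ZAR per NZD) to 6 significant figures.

NZD/ZAR = 10.8326

1 NZD ÷ 0.0758640 = 13.1815 MXN
13.1815 MXN ÷ 1.21683 = 10.8326 ZAR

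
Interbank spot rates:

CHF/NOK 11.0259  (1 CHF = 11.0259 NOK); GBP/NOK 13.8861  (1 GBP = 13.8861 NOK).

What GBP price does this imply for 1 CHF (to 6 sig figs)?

1 CHF × 11.0259 = 11.0259 NOK
11.0259 NOK ÷ 13.8861 = 0.794024 GBP

CHF/GBP = 0.794024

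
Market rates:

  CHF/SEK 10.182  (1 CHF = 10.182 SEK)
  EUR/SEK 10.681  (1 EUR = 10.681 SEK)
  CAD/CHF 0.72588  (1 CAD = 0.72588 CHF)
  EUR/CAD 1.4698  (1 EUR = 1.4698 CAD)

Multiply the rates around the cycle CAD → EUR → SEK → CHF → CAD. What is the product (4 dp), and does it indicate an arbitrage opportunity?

0.9832 (arbitrage exists)

Around CAD → EUR → SEK → CHF → CAD: 1 ÷ 1.4698 × 10.681 ÷ 10.182 ÷ 0.72588 = 0.983231
Product < 1; profitable direction is CAD → CHF → SEK → EUR → CAD.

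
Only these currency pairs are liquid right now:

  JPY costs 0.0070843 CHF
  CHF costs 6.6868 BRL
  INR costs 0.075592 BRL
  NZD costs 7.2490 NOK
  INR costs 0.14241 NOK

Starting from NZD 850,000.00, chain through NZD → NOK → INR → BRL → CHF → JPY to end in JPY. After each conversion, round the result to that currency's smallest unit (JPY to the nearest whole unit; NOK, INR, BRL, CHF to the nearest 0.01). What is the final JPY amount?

NZD 850,000.00 × 7.2490 = NOK 6,161,650.00
NOK 6,161,650.00 ÷ 0.14241 = INR 43,266,975.63
INR 43,266,975.63 × 0.075592 = BRL 3,270,637.22
BRL 3,270,637.22 ÷ 6.6868 = CHF 489,118.45
CHF 489,118.45 ÷ 0.0070843 = JPY 69,042,594

JPY 69,042,594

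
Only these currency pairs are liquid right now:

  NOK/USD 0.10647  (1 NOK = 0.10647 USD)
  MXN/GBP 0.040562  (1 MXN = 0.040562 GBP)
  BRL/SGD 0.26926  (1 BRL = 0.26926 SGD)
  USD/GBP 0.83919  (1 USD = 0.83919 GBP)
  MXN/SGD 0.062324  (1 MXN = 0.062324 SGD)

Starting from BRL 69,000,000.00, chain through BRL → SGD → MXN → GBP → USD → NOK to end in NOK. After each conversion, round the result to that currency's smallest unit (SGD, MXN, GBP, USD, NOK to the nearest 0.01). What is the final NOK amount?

NOK 135,331,040.20

BRL 69,000,000.00 × 0.26926 = SGD 18,578,940.00
SGD 18,578,940.00 ÷ 0.062324 = MXN 298,102,496.63
MXN 298,102,496.63 × 0.040562 = GBP 12,091,633.47
GBP 12,091,633.47 ÷ 0.83919 = USD 14,408,695.85
USD 14,408,695.85 ÷ 0.10647 = NOK 135,331,040.20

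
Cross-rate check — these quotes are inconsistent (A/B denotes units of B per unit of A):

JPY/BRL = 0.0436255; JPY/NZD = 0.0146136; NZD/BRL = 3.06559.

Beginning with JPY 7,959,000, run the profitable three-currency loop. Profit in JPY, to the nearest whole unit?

Profit: JPY 214,148

Profitable loop is JPY → NZD → BRL → JPY:
JPY 7,959,000 × 0.0146136 = NZD 116,309.64
NZD 116,309.64 × 3.06559 = BRL 356,557.68
BRL 356,557.68 ÷ 0.0436255 = JPY 8,173,148
Profit = JPY 8,173,148 − JPY 7,959,000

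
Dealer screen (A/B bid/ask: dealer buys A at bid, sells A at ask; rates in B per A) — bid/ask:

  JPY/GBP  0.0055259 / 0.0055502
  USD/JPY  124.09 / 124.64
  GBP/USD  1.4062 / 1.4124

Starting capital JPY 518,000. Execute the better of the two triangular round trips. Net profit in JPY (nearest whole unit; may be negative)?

Best loop JPY → USD → GBP → JPY:
JPY 518,000 ÷ 124.64 (buy USD at ask) = USD 4,155.97
USD 4,155.97 ÷ 1.4124 (buy GBP at ask) = GBP 2,942.49
GBP 2,942.49 ÷ 0.0055502 (buy JPY at ask) = JPY 530,159

Net profit: JPY 12,159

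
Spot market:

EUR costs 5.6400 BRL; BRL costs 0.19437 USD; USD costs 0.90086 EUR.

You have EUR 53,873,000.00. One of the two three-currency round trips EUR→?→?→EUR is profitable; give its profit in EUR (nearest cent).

Profitable loop is EUR → USD → BRL → EUR:
EUR 53,873,000.00 ÷ 0.90086 = USD 59,801,745.00
USD 59,801,745.00 ÷ 0.19437 = BRL 307,669,624.94
BRL 307,669,624.94 ÷ 5.6400 = EUR 54,551,351.94
Profit = EUR 54,551,351.94 − EUR 53,873,000.00

Profit: EUR 678,351.94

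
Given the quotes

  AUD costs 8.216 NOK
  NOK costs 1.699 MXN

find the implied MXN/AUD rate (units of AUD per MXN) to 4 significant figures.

1 MXN ÷ 1.699 = 0.588582 NOK
0.588582 NOK ÷ 8.216 = 0.0716385 AUD

MXN/AUD = 0.07164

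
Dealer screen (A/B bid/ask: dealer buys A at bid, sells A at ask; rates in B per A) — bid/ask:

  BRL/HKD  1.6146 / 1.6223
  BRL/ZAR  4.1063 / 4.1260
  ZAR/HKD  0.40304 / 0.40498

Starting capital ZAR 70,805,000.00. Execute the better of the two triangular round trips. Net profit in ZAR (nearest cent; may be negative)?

Net profit: ZAR 1,427,323.35

Best loop ZAR → HKD → BRL → ZAR:
ZAR 70,805,000.00 × 0.40304 (sell ZAR at bid) = HKD 28,537,247.20
HKD 28,537,247.20 ÷ 1.6223 (buy BRL at ask) = BRL 17,590,610.37
BRL 17,590,610.37 × 4.1063 (sell BRL at bid) = ZAR 72,232,323.35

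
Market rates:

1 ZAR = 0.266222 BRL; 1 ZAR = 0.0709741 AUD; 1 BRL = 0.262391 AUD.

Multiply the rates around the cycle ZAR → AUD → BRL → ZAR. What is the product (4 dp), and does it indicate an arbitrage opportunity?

1.0160 (arbitrage exists)

Around ZAR → AUD → BRL → ZAR: 1 × 0.0709741 ÷ 0.262391 ÷ 0.266222 = 1.016031
Product > 1; profitable direction is ZAR → AUD → BRL → ZAR.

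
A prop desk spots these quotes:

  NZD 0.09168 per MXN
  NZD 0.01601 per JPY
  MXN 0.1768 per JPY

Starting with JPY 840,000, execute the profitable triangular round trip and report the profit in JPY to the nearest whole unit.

Profitable loop is JPY → MXN → NZD → JPY:
JPY 840,000 × 0.1768 = MXN 148,512.00
MXN 148,512.00 × 0.09168 = NZD 13,615.58
NZD 13,615.58 ÷ 0.01601 = JPY 850,442
Profit = JPY 850,442 − JPY 840,000

Profit: JPY 10,442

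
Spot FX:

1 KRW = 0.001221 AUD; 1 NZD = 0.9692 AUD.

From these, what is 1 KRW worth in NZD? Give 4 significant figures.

KRW/NZD = 0.001260

1 KRW × 0.001221 = 0.001221 AUD
0.001221 AUD ÷ 0.9692 = 0.0012598 NZD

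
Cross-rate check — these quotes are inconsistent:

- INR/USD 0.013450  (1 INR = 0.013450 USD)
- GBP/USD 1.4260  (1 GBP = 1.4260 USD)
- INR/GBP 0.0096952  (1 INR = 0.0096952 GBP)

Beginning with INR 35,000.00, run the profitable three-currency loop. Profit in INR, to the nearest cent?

Profit: INR 976.76

Profitable loop is INR → GBP → USD → INR:
INR 35,000.00 × 0.0096952 = GBP 339.33
GBP 339.33 × 1.4260 = USD 483.89
USD 483.89 ÷ 0.013450 = INR 35,976.76
Profit = INR 35,976.76 − INR 35,000.00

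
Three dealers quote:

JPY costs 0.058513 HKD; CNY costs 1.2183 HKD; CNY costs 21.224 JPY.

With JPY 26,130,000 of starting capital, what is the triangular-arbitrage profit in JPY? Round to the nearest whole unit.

Profitable loop is JPY → HKD → CNY → JPY:
JPY 26,130,000 × 0.058513 = HKD 1,528,944.69
HKD 1,528,944.69 ÷ 1.2183 = CNY 1,254,982.10
CNY 1,254,982.10 × 21.224 = JPY 26,635,740
Profit = JPY 26,635,740 − JPY 26,130,000

Profit: JPY 505,740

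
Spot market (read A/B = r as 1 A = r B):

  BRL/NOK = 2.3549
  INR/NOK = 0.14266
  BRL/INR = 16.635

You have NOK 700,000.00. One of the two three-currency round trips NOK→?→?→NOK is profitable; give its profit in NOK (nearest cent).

Profitable loop is NOK → BRL → INR → NOK:
NOK 700,000.00 ÷ 2.3549 = BRL 297,252.54
BRL 297,252.54 × 16.635 = INR 4,944,795.96
INR 4,944,795.96 × 0.14266 = NOK 705,424.59
Profit = NOK 705,424.59 − NOK 700,000.00

Profit: NOK 5,424.59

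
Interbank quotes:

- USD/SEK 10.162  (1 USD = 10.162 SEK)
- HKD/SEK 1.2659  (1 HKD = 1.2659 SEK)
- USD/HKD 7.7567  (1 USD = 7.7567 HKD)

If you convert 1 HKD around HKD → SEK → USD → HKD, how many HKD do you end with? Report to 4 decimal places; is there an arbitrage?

Around HKD → SEK → USD → HKD: 1 × 1.2659 ÷ 10.162 × 7.7567 = 0.966267
Product < 1; profitable direction is HKD → USD → SEK → HKD.

0.9663 (arbitrage exists)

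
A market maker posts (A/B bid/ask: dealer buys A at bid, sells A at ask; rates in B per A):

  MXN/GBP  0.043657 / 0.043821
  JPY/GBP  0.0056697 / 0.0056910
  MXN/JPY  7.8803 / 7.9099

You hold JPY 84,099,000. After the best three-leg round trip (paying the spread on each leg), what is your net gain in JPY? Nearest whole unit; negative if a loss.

Best loop JPY → GBP → MXN → JPY:
JPY 84,099,000 × 0.0056697 (sell JPY at bid) = GBP 476,816.10
GBP 476,816.10 ÷ 0.043821 (buy MXN at ask) = MXN 10,880,995.42
MXN 10,880,995.42 × 7.8803 (sell MXN at bid) = JPY 85,745,508

Net profit: JPY 1,646,508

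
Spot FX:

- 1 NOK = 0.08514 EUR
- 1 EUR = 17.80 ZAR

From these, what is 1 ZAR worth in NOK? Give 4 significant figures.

1 ZAR ÷ 17.80 = 0.0561798 EUR
0.0561798 EUR ÷ 0.08514 = 0.659852 NOK

ZAR/NOK = 0.6599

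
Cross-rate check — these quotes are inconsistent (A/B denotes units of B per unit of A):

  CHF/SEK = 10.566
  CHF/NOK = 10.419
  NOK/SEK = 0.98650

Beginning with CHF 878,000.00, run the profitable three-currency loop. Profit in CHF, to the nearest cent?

Profit: CHF 24,572.29

Profitable loop is CHF → SEK → NOK → CHF:
CHF 878,000.00 × 10.566 = SEK 9,276,948.00
SEK 9,276,948.00 ÷ 0.98650 = NOK 9,403,900.66
NOK 9,403,900.66 ÷ 10.419 = CHF 902,572.29
Profit = CHF 902,572.29 − CHF 878,000.00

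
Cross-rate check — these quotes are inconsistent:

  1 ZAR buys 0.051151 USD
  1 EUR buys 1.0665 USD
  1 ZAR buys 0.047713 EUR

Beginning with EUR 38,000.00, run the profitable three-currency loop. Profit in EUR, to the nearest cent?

Profitable loop is EUR → ZAR → USD → EUR:
EUR 38,000.00 ÷ 0.047713 = ZAR 796,428.65
ZAR 796,428.65 × 0.051151 = USD 40,738.12
USD 40,738.12 ÷ 1.0665 = EUR 38,197.96
Profit = EUR 38,197.96 − EUR 38,000.00

Profit: EUR 197.96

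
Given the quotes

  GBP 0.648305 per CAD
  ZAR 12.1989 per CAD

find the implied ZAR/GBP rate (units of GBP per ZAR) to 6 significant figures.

1 ZAR ÷ 12.1989 = 0.0819746 CAD
0.0819746 CAD × 0.648305 = 0.0531445 GBP

ZAR/GBP = 0.0531445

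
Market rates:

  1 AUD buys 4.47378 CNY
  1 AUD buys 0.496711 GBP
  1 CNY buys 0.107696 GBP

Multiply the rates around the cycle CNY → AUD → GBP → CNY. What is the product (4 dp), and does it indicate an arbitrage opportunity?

Around CNY → AUD → GBP → CNY: 1 ÷ 4.47378 × 0.496711 ÷ 0.107696 = 1.030931
Product > 1; profitable direction is CNY → AUD → GBP → CNY.

1.0309 (arbitrage exists)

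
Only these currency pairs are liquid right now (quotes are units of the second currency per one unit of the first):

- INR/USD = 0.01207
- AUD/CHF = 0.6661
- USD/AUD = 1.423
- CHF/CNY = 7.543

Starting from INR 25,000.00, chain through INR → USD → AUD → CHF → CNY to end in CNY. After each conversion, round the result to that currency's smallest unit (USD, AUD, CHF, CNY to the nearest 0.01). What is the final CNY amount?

INR 25,000.00 × 0.01207 = USD 301.75
USD 301.75 × 1.423 = AUD 429.39
AUD 429.39 × 0.6661 = CHF 286.02
CHF 286.02 × 7.543 = CNY 2,157.45

CNY 2,157.45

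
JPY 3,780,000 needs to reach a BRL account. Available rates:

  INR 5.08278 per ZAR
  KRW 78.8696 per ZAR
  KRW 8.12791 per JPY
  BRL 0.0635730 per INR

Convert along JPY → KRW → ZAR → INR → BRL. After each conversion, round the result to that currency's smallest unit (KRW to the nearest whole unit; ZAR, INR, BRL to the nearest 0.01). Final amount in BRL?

JPY 3,780,000 × 8.12791 = KRW 30,723,500
KRW 30,723,500 ÷ 78.8696 = ZAR 389,548.06
ZAR 389,548.06 × 5.08278 = INR 1,979,987.09
INR 1,979,987.09 × 0.0635730 = BRL 125,873.72

BRL 125,873.72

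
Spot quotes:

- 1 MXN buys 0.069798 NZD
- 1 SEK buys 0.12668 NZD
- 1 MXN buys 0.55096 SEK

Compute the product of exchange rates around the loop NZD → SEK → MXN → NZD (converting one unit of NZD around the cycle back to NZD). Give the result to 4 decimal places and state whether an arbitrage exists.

Around NZD → SEK → MXN → NZD: 1 ÷ 0.12668 ÷ 0.55096 × 0.069798 = 1.000034
Product ≈ 1 (deviation 0.003%, within rounding noise).

1.0000 (no arbitrage)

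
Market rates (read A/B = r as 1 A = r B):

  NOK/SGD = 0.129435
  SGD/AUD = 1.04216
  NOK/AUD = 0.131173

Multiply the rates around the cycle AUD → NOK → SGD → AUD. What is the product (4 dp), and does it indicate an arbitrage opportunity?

1.0284 (arbitrage exists)

Around AUD → NOK → SGD → AUD: 1 ÷ 0.131173 × 0.129435 × 1.04216 = 1.028352
Product > 1; profitable direction is AUD → NOK → SGD → AUD.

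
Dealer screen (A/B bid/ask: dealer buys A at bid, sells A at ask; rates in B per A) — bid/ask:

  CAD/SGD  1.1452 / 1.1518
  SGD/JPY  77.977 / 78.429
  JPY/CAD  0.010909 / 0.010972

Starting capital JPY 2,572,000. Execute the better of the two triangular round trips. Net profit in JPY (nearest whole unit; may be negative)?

Net profit: JPY 22,964

Best loop JPY → SGD → CAD → JPY:
JPY 2,572,000 ÷ 78.429 (buy SGD at ask) = SGD 32,793.99
SGD 32,793.99 ÷ 1.1518 (buy CAD at ask) = CAD 28,471.95
CAD 28,471.95 ÷ 0.010972 (buy JPY at ask) = JPY 2,594,964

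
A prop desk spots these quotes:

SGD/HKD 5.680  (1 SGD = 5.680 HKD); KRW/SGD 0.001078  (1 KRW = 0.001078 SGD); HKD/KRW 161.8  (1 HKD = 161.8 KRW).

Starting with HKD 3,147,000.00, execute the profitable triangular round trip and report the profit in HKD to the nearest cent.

Profitable loop is HKD → SGD → KRW → HKD:
HKD 3,147,000.00 ÷ 5.680 = SGD 554,049.30
SGD 554,049.30 ÷ 0.001078 = KRW 513,960,386
KRW 513,960,386 ÷ 161.8 = HKD 3,176,516.60
Profit = HKD 3,176,516.60 − HKD 3,147,000.00

Profit: HKD 29,516.60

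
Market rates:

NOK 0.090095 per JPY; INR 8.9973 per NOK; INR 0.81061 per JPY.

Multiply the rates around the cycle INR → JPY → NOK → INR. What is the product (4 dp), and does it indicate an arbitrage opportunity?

Around INR → JPY → NOK → INR: 1 ÷ 0.81061 × 0.090095 × 8.9973 = 1.000002
Product ≈ 1 (deviation 0.000%, within rounding noise).

1.0000 (no arbitrage)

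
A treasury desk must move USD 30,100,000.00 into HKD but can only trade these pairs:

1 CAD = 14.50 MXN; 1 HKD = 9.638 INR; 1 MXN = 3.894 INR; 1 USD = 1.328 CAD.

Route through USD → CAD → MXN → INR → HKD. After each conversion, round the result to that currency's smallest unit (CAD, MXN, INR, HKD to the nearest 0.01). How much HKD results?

USD 30,100,000.00 × 1.328 = CAD 39,972,800.00
CAD 39,972,800.00 × 14.50 = MXN 579,605,600.00
MXN 579,605,600.00 × 3.894 = INR 2,256,984,206.40
INR 2,256,984,206.40 ÷ 9.638 = HKD 234,175,576.51

HKD 234,175,576.51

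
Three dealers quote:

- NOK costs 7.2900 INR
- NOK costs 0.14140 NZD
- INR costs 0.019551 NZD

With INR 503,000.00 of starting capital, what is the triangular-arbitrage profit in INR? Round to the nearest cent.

Profitable loop is INR → NZD → NOK → INR:
INR 503,000.00 × 0.019551 = NZD 9,834.15
NZD 9,834.15 ÷ 0.14140 = NOK 69,548.47
NOK 69,548.47 × 7.2900 = INR 507,008.31
Profit = INR 507,008.31 − INR 503,000.00

Profit: INR 4,008.31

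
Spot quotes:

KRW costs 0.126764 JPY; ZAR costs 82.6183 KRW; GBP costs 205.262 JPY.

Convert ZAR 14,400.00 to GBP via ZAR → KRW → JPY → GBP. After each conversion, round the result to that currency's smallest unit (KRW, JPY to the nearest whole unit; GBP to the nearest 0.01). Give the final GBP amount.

GBP 734.73

ZAR 14,400.00 × 82.6183 = KRW 1,189,704
KRW 1,189,704 × 0.126764 = JPY 150,812
JPY 150,812 ÷ 205.262 = GBP 734.73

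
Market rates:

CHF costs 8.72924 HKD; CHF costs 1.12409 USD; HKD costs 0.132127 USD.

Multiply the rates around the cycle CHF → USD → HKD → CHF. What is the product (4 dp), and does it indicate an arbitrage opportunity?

Around CHF → USD → HKD → CHF: 1 × 1.12409 ÷ 0.132127 ÷ 8.72924 = 0.974615
Product < 1; profitable direction is CHF → HKD → USD → CHF.

0.9746 (arbitrage exists)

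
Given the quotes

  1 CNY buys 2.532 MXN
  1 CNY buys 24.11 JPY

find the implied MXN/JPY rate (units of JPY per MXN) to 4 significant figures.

MXN/JPY = 9.522

1 MXN ÷ 2.532 = 0.394945 CNY
0.394945 CNY × 24.11 = 9.52212 JPY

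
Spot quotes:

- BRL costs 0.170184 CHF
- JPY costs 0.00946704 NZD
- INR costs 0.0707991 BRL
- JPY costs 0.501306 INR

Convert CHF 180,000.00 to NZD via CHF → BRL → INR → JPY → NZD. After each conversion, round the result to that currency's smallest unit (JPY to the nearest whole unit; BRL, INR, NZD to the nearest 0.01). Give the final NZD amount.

NZD 282,122.26

CHF 180,000.00 ÷ 0.170184 = BRL 1,057,678.75
BRL 1,057,678.75 ÷ 0.0707991 = INR 14,939,155.30
INR 14,939,155.30 ÷ 0.501306 = JPY 29,800,472
JPY 29,800,472 × 0.00946704 = NZD 282,122.26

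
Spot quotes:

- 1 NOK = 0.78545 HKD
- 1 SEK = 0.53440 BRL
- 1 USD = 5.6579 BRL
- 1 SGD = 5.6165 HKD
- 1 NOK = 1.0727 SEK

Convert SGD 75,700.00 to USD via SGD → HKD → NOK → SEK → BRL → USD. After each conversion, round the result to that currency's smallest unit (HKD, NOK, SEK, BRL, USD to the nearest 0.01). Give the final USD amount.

SGD 75,700.00 × 5.6165 = HKD 425,169.05
HKD 425,169.05 ÷ 0.78545 = NOK 541,306.32
NOK 541,306.32 × 1.0727 = SEK 580,659.29
SEK 580,659.29 × 0.53440 = BRL 310,304.32
BRL 310,304.32 ÷ 5.6579 = USD 54,844.43

USD 54,844.43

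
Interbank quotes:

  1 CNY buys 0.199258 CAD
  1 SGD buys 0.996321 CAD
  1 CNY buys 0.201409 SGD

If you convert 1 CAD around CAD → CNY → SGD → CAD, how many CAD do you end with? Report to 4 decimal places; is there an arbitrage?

Around CAD → CNY → SGD → CAD: 1 ÷ 0.199258 × 0.201409 × 0.996321 = 1.007076
Product > 1; profitable direction is CAD → CNY → SGD → CAD.

1.0071 (arbitrage exists)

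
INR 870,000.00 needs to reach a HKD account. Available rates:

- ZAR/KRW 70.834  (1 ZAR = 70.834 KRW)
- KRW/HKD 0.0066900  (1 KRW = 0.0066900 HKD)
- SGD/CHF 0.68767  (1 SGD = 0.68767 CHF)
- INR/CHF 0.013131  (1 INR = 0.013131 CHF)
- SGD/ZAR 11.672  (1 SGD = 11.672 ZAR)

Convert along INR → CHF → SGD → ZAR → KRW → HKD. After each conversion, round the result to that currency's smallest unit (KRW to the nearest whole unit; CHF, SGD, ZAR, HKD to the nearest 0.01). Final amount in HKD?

INR 870,000.00 × 0.013131 = CHF 11,423.97
CHF 11,423.97 ÷ 0.68767 = SGD 16,612.58
SGD 16,612.58 × 11.672 = ZAR 193,902.03
ZAR 193,902.03 × 70.834 = KRW 13,734,856
KRW 13,734,856 × 0.0066900 = HKD 91,886.19

HKD 91,886.19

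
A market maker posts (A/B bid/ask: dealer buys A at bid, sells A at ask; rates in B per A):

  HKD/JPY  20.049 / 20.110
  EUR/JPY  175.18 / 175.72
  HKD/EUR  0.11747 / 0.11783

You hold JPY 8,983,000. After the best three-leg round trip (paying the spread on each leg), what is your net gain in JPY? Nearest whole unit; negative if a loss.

Net profit: JPY 209,229

Best loop JPY → HKD → EUR → JPY:
JPY 8,983,000 ÷ 20.110 (buy HKD at ask) = HKD 446,693.19
HKD 446,693.19 × 0.11747 (sell HKD at bid) = EUR 52,473.05
EUR 52,473.05 × 175.18 (sell EUR at bid) = JPY 9,192,229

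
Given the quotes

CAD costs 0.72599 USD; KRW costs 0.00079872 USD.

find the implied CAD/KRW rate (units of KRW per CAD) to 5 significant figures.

CAD/KRW = 908.94

1 CAD × 0.72599 = 0.72599 USD
0.72599 USD ÷ 0.00079872 = 908.942 KRW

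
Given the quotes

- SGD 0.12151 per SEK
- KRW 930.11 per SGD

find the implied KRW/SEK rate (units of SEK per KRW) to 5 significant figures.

1 KRW ÷ 930.11 = 0.00107514 SGD
0.00107514 SGD ÷ 0.12151 = 0.00884817 SEK

KRW/SEK = 0.0088482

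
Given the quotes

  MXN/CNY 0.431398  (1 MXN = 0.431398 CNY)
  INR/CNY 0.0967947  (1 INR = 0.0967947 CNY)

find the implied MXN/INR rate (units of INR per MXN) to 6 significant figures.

1 MXN × 0.431398 = 0.431398 CNY
0.431398 CNY ÷ 0.0967947 = 4.45683 INR

MXN/INR = 4.45683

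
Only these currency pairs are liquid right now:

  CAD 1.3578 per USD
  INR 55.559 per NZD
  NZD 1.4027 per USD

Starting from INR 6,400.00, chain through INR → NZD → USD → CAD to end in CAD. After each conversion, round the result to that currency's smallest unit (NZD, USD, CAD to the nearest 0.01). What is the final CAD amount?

CAD 111.50

INR 6,400.00 ÷ 55.559 = NZD 115.19
NZD 115.19 ÷ 1.4027 = USD 82.12
USD 82.12 × 1.3578 = CAD 111.50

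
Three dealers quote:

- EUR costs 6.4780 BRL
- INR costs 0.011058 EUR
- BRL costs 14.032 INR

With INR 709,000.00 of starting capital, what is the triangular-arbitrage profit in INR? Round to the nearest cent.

Profit: INR 3,661.57

Profitable loop is INR → EUR → BRL → INR:
INR 709,000.00 × 0.011058 = EUR 7,840.12
EUR 7,840.12 × 6.4780 = BRL 50,788.31
BRL 50,788.31 × 14.032 = INR 712,661.57
Profit = INR 712,661.57 − INR 709,000.00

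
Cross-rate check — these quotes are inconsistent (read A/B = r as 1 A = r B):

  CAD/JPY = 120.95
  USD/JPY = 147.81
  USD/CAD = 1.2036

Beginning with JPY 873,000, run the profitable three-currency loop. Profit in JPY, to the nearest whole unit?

Profitable loop is JPY → CAD → USD → JPY:
JPY 873,000 ÷ 120.95 = CAD 7,217.86
CAD 7,217.86 ÷ 1.2036 = USD 5,996.89
USD 5,996.89 × 147.81 = JPY 886,401
Profit = JPY 886,401 − JPY 873,000

Profit: JPY 13,401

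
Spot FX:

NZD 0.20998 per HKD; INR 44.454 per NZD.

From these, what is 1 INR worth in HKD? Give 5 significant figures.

INR/HKD = 0.10713

1 INR ÷ 44.454 = 0.0224952 NZD
0.0224952 NZD ÷ 0.20998 = 0.10713 HKD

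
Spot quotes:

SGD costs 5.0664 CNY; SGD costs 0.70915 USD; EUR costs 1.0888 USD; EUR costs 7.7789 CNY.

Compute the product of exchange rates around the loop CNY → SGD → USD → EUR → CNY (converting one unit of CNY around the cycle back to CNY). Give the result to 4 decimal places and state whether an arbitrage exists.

1.0000 (no arbitrage)

Around CNY → SGD → USD → EUR → CNY: 1 ÷ 5.0664 × 0.70915 ÷ 1.0888 × 7.7789 = 1.000020
Product ≈ 1 (deviation 0.002%, within rounding noise).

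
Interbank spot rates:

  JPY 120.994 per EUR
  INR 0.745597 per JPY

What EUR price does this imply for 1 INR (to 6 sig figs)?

INR/EUR = 0.0110849

1 INR ÷ 0.745597 = 1.34121 JPY
1.34121 JPY ÷ 120.994 = 0.0110849 EUR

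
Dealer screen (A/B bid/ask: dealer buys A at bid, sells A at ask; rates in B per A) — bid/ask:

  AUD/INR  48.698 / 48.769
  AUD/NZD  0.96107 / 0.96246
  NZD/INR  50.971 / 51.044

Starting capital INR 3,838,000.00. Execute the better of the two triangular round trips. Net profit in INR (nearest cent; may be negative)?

Net profit: INR 17,132.37

Best loop INR → AUD → NZD → INR:
INR 3,838,000.00 ÷ 48.769 (buy AUD at ask) = AUD 78,697.53
AUD 78,697.53 × 0.96107 (sell AUD at bid) = NZD 75,633.84
NZD 75,633.84 × 50.971 (sell NZD at bid) = INR 3,855,132.37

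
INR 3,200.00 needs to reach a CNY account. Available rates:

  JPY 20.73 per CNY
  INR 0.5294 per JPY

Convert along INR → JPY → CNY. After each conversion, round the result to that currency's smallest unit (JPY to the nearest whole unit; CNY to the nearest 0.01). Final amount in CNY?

CNY 291.61

INR 3,200.00 ÷ 0.5294 = JPY 6,045
JPY 6,045 ÷ 20.73 = CNY 291.61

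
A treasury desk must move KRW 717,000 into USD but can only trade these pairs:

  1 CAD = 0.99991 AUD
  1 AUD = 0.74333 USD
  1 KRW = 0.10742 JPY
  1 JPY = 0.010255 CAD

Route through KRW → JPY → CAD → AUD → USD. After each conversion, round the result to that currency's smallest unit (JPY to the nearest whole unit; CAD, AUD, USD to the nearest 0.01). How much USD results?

KRW 717,000 × 0.10742 = JPY 77,020
JPY 77,020 × 0.010255 = CAD 789.84
CAD 789.84 × 0.99991 = AUD 789.77
AUD 789.77 × 0.74333 = USD 587.06

USD 587.06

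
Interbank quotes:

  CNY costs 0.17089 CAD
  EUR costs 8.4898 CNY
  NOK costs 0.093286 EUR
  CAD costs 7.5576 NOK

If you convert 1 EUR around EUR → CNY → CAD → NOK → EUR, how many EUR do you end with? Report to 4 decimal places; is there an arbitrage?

1.0229 (arbitrage exists)

Around EUR → CNY → CAD → NOK → EUR: 1 × 8.4898 × 0.17089 × 7.5576 × 0.093286 = 1.022856
Product > 1; profitable direction is EUR → CNY → CAD → NOK → EUR.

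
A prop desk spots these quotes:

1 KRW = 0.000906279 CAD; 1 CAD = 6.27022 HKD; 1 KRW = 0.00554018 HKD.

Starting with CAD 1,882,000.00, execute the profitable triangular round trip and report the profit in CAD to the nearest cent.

Profitable loop is CAD → HKD → KRW → CAD:
CAD 1,882,000.00 × 6.27022 = HKD 11,800,554.04
HKD 11,800,554.04 ÷ 0.00554018 = KRW 2,129,994,701
KRW 2,129,994,701 × 0.000906279 = CAD 1,930,369.47
Profit = CAD 1,930,369.47 − CAD 1,882,000.00

Profit: CAD 48,369.47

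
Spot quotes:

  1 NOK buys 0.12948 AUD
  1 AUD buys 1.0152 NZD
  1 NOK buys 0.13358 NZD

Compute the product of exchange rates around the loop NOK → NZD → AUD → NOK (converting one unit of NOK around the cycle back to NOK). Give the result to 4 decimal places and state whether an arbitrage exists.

Around NOK → NZD → AUD → NOK: 1 × 0.13358 ÷ 1.0152 ÷ 0.12948 = 1.016219
Product > 1; profitable direction is NOK → NZD → AUD → NOK.

1.0162 (arbitrage exists)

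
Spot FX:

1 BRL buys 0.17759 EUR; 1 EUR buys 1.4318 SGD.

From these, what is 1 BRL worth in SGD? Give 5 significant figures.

BRL/SGD = 0.25427

1 BRL × 0.17759 = 0.17759 EUR
0.17759 EUR × 1.4318 = 0.254273 SGD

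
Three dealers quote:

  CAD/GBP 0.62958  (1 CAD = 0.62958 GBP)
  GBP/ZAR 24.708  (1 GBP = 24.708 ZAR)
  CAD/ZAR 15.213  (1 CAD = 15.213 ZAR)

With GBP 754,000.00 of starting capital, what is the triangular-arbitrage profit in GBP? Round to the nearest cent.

Profit: GBP 16,983.35

Profitable loop is GBP → ZAR → CAD → GBP:
GBP 754,000.00 × 24.708 = ZAR 18,629,832.00
ZAR 18,629,832.00 ÷ 15.213 = CAD 1,224,599.49
CAD 1,224,599.49 × 0.62958 = GBP 770,983.35
Profit = GBP 770,983.35 − GBP 754,000.00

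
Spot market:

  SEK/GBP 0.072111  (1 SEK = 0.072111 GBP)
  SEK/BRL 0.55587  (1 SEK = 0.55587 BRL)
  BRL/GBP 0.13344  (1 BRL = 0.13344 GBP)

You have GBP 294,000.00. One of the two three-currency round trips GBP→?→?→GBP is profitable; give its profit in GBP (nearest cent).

Profit: GBP 8,416.22

Profitable loop is GBP → SEK → BRL → GBP:
GBP 294,000.00 ÷ 0.072111 = SEK 4,077,047.88
SEK 4,077,047.88 × 0.55587 = BRL 2,266,308.61
BRL 2,266,308.61 × 0.13344 = GBP 302,416.22
Profit = GBP 302,416.22 − GBP 294,000.00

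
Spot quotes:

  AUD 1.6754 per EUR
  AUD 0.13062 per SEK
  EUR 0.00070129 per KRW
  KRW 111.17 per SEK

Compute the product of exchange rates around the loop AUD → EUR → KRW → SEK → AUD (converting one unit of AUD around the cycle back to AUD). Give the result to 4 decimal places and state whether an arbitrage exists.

Around AUD → EUR → KRW → SEK → AUD: 1 ÷ 1.6754 ÷ 0.00070129 ÷ 111.17 × 0.13062 = 1.000014
Product ≈ 1 (deviation 0.001%, within rounding noise).

1.0000 (no arbitrage)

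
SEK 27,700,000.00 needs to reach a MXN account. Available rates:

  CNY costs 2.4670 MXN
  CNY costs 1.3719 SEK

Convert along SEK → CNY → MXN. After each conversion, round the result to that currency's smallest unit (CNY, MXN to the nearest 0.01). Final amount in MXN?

SEK 27,700,000.00 ÷ 1.3719 = CNY 20,190,976.02
CNY 20,190,976.02 × 2.4670 = MXN 49,811,137.84

MXN 49,811,137.84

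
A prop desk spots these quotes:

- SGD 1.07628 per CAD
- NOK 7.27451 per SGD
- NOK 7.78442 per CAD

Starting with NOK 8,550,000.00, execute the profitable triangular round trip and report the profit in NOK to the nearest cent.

Profitable loop is NOK → CAD → SGD → NOK:
NOK 8,550,000.00 ÷ 7.78442 = CAD 1,098,347.73
CAD 1,098,347.73 × 1.07628 = SGD 1,182,129.69
SGD 1,182,129.69 × 7.27451 = NOK 8,599,414.25
Profit = NOK 8,599,414.25 − NOK 8,550,000.00

Profit: NOK 49,414.25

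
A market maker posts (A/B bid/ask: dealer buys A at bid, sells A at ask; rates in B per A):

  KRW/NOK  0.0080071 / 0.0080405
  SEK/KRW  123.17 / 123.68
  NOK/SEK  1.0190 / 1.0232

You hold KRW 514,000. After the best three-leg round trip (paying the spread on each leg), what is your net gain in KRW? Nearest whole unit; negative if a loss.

Net profit: KRW 2,556

Best loop KRW → NOK → SEK → KRW:
KRW 514,000 × 0.0080071 (sell KRW at bid) = NOK 4,115.65
NOK 4,115.65 × 1.0190 (sell NOK at bid) = SEK 4,193.85
SEK 4,193.85 × 123.17 (sell SEK at bid) = KRW 516,556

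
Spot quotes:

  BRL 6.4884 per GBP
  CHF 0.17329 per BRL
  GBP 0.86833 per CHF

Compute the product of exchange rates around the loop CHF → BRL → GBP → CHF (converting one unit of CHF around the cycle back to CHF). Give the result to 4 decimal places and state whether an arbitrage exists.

1.0242 (arbitrage exists)

Around CHF → BRL → GBP → CHF: 1 ÷ 0.17329 ÷ 6.4884 ÷ 0.86833 = 1.024246
Product > 1; profitable direction is CHF → BRL → GBP → CHF.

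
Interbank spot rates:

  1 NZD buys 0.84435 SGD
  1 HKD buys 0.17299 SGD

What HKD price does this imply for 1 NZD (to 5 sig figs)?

1 NZD × 0.84435 = 0.84435 SGD
0.84435 SGD ÷ 0.17299 = 4.88092 HKD

NZD/HKD = 4.8809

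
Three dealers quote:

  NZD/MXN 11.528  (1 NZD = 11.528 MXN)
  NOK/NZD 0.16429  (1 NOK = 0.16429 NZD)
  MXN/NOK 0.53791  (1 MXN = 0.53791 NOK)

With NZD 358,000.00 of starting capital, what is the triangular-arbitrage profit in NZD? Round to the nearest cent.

Profitable loop is NZD → MXN → NOK → NZD:
NZD 358,000.00 × 11.528 = MXN 4,127,024.00
MXN 4,127,024.00 × 0.53791 = NOK 2,219,967.48
NOK 2,219,967.48 × 0.16429 = NZD 364,718.46
Profit = NZD 364,718.46 − NZD 358,000.00

Profit: NZD 6,718.46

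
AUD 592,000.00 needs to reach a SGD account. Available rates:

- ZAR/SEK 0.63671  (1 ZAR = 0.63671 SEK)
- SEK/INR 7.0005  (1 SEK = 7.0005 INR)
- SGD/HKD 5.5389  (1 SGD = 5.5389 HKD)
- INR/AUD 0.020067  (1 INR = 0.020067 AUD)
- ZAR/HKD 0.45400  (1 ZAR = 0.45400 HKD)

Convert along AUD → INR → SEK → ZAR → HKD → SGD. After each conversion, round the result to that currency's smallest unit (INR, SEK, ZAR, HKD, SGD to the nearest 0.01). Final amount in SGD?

AUD 592,000.00 ÷ 0.020067 = INR 29,501,171.08
INR 29,501,171.08 ÷ 7.0005 = SEK 4,214,152.00
SEK 4,214,152.00 ÷ 0.63671 = ZAR 6,618,636.43
ZAR 6,618,636.43 × 0.45400 = HKD 3,004,860.94
HKD 3,004,860.94 ÷ 5.5389 = SGD 542,501.39

SGD 542,501.39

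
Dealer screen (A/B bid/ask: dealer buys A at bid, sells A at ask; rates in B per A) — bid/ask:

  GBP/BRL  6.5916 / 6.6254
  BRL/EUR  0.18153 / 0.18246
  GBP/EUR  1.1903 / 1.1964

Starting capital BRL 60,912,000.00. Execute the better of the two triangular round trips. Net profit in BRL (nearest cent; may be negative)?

Best loop BRL → EUR → GBP → BRL:
BRL 60,912,000.00 × 0.18153 (sell BRL at bid) = EUR 11,057,355.36
EUR 11,057,355.36 ÷ 1.1964 (buy GBP at ask) = GBP 9,242,189.37
GBP 9,242,189.37 × 6.5916 (sell GBP at bid) = BRL 60,920,815.44

Net profit: BRL 8,815.44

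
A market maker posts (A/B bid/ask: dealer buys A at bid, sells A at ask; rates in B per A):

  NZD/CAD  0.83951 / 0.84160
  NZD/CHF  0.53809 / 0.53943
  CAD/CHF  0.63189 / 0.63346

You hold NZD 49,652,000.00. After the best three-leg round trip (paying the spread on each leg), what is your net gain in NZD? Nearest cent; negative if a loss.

Best loop NZD → CHF → CAD → NZD:
NZD 49,652,000.00 × 0.53809 (sell NZD at bid) = CHF 26,717,244.68
CHF 26,717,244.68 ÷ 0.63346 (buy CAD at ask) = CAD 42,176,687.84
CAD 42,176,687.84 ÷ 0.84160 (buy NZD at ask) = NZD 50,114,885.74

Net profit: NZD 462,885.74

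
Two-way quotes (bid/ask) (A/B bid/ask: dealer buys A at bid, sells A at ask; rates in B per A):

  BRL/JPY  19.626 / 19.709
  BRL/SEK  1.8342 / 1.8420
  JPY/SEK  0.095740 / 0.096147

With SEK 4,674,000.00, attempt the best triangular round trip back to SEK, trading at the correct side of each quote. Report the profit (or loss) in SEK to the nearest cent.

Best loop SEK → BRL → JPY → SEK:
SEK 4,674,000.00 ÷ 1.8420 (buy BRL at ask) = BRL 2,537,459.28
BRL 2,537,459.28 × 19.626 (sell BRL at bid) = JPY 49,800,176
JPY 49,800,176 × 0.095740 (sell JPY at bid) = SEK 4,767,868.84

Net profit: SEK 93,868.84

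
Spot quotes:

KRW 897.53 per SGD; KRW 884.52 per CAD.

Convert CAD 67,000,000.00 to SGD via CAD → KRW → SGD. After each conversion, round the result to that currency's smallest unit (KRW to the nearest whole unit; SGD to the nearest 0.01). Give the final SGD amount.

CAD 67,000,000.00 × 884.52 = KRW 59,262,840,000
KRW 59,262,840,000 ÷ 897.53 = SGD 66,028,812.41

SGD 66,028,812.41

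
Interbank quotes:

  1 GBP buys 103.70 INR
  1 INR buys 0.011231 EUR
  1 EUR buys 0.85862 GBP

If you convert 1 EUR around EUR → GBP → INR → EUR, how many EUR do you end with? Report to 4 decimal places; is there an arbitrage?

1.0000 (no arbitrage)

Around EUR → GBP → INR → EUR: 1 × 0.85862 × 103.70 × 0.011231 = 0.999996
Product ≈ 1 (deviation 0.000%, within rounding noise).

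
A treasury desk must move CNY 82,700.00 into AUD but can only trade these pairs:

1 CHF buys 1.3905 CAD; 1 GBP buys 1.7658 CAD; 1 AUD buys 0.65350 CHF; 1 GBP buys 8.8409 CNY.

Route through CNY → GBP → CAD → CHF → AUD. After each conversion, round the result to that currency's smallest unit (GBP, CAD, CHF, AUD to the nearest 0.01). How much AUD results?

CNY 82,700.00 ÷ 8.8409 = GBP 9,354.25
GBP 9,354.25 × 1.7658 = CAD 16,517.73
CAD 16,517.73 ÷ 1.3905 = CHF 11,878.99
CHF 11,878.99 ÷ 0.65350 = AUD 18,177.49

AUD 18,177.49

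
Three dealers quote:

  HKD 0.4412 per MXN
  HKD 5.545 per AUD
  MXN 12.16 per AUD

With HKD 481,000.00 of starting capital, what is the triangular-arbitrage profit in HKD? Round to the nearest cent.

Profit: HKD 16,138.67

Profitable loop is HKD → MXN → AUD → HKD:
HKD 481,000.00 ÷ 0.4412 = MXN 1,090,208.52
MXN 1,090,208.52 ÷ 12.16 = AUD 89,655.31
AUD 89,655.31 × 5.545 = HKD 497,138.67
Profit = HKD 497,138.67 − HKD 481,000.00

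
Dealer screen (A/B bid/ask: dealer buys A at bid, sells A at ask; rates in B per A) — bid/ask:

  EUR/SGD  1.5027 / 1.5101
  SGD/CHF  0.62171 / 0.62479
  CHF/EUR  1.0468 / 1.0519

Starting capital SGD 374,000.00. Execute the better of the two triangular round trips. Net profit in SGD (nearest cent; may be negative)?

Net profit: SGD 2,840.32

Best loop SGD → EUR → CHF → SGD:
SGD 374,000.00 ÷ 1.5101 (buy EUR at ask) = EUR 247,665.72
EUR 247,665.72 ÷ 1.0519 (buy CHF at ask) = CHF 235,446.07
CHF 235,446.07 ÷ 0.62479 (buy SGD at ask) = SGD 376,840.32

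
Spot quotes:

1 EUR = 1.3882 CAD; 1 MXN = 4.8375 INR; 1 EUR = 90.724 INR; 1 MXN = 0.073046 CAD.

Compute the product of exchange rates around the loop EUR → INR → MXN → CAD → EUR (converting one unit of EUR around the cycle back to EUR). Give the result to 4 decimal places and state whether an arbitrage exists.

Around EUR → INR → MXN → CAD → EUR: 1 × 90.724 ÷ 4.8375 × 0.073046 ÷ 1.3882 = 0.986837
Product < 1; profitable direction is EUR → CAD → MXN → INR → EUR.

0.9868 (arbitrage exists)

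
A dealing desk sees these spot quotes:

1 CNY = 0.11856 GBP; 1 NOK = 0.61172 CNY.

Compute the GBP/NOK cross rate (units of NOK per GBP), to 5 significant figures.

1 GBP ÷ 0.11856 = 8.43455 CNY
8.43455 CNY ÷ 0.61172 = 13.7882 NOK

GBP/NOK = 13.788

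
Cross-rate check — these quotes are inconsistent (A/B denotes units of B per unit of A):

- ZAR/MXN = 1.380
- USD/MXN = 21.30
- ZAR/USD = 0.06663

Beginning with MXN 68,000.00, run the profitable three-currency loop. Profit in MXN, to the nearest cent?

Profit: MXN 1,932.53

Profitable loop is MXN → ZAR → USD → MXN:
MXN 68,000.00 ÷ 1.380 = ZAR 49,275.36
ZAR 49,275.36 × 0.06663 = USD 3,283.22
USD 3,283.22 × 21.30 = MXN 69,932.53
Profit = MXN 69,932.53 − MXN 68,000.00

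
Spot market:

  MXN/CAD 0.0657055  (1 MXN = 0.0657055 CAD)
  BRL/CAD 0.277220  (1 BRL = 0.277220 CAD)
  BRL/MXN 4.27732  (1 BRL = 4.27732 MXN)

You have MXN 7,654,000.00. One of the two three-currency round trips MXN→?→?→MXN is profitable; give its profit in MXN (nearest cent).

Profitable loop is MXN → CAD → BRL → MXN:
MXN 7,654,000.00 × 0.0657055 = CAD 502,909.90
CAD 502,909.90 ÷ 0.277220 = BRL 1,814,118.38
BRL 1,814,118.38 × 4.27732 = MXN 7,759,564.82
Profit = MXN 7,759,564.82 − MXN 7,654,000.00

Profit: MXN 105,564.82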